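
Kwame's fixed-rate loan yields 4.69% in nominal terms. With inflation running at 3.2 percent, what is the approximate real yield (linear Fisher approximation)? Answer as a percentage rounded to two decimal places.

r ≈ i − π = 4.69% − 3.2% = 1.49%.

1.49%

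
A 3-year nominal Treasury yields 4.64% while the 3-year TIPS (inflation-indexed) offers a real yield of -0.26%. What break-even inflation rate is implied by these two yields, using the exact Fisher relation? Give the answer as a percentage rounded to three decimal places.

(1 + π) = (1 + i)/(1 + r) = 1.04640 / 0.99740 = 1.049128
Break-even inflation = 1.049128 − 1 → 4.913%.

4.913%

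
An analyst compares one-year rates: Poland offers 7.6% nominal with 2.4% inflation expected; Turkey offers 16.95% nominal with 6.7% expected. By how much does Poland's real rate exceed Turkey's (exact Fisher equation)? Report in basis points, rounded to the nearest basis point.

Poland: (1 + 0.0760)/(1 + 0.0240) − 1 = 5.0781%
Turkey: (1 + 0.1695)/(1 + 0.0670) − 1 = 9.6064%
Differential = 5.0781% − 9.6064% = -4.5282% → -453 basis points.

-453 basis points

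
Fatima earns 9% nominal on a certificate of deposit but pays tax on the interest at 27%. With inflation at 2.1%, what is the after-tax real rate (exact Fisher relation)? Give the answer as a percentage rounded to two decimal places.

After-tax nominal return = 9% × (1 − 0.27) = 6.5700%.
1 + r = 1.06570 / 1.02100 = 1.043781
After-tax real rate = 1.043781 − 1 → 4.38%.

4.38%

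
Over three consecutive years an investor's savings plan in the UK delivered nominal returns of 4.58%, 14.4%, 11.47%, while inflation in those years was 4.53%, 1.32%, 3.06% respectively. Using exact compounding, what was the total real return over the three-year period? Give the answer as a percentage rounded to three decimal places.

Compound the nominal returns: 1.0458 × 1.1440 × 1.1147 = 1.333622.
Compound inflation: 1.0453 × 1.0132 × 1.0306 = 1.091506.
Deflate: 1.333622 / 1.091506 = 1.221818.
Total real return = 1.221818 − 1 → 22.182%.

22.182%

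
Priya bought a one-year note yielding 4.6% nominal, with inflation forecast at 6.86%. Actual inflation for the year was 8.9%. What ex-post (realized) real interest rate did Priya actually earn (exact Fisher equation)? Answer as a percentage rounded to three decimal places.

-3.949%

Ex-post: (1 + 0.0460)/(1 + 0.0890) − 1 = -3.9486%
So the realized real rate is -3.949%.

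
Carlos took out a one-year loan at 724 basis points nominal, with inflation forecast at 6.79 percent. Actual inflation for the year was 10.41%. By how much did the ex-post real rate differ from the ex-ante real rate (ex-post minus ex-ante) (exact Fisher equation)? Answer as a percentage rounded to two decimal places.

-3.29%

Ex-ante: (1 + 0.0724)/(1 + 0.0679) − 1 = 0.4214%
Ex-post: (1 + 0.0724)/(1 + 0.1041) − 1 = -2.8711%
Difference (ex-post − ex-ante) = -3.2925% → -3.29%.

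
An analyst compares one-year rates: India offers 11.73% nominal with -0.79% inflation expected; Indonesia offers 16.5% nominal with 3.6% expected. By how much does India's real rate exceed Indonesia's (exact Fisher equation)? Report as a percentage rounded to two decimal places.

India: (1 + 0.1173)/(1 − 0.0079) − 1 = 12.6197%
Indonesia: (1 + 0.1650)/(1 + 0.0360) − 1 = 12.4517%
Differential = 12.6197% − 12.4517% = 0.1680% → 0.17%.

0.17%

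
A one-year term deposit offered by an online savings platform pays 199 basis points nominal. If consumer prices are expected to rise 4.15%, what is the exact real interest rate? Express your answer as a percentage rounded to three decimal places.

-2.074%

1 + r = 1.01990 / 1.04150 = 0.979261
r = 0.979261 − 1 = -2.0739%, i.e. -2.074%.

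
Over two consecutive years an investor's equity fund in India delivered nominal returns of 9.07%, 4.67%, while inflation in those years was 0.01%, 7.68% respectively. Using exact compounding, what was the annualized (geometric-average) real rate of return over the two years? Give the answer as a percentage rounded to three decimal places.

Compound the nominal returns: 1.0907 × 1.0467 = 1.14163569.
Compound inflation: 1.0001 × 1.0768 = 1.07690768.
Deflate: 1.14163569 / 1.07690768 = 1.06010544.
Annualized real rate = 1.06010544^(1/2) − 1 = 2.9614% → 2.961%.

2.961%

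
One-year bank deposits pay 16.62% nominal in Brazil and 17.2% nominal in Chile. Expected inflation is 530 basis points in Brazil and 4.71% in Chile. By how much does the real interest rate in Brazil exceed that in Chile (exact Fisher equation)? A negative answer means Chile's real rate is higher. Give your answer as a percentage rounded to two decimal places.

-1.18%

Brazil: (1 + 0.1662)/(1 + 0.0530) − 1 = 10.7502%
Chile: (1 + 0.1720)/(1 + 0.0471) − 1 = 11.9282%
Differential = 10.7502% − 11.9282% = -1.1779% → -1.18%.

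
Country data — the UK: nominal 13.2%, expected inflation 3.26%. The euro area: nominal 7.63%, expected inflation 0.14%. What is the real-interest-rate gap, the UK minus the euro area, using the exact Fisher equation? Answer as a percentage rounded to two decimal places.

The UK: (1 + 0.1320)/(1 + 0.0326) − 1 = 9.6262%
The euro area: (1 + 0.0763)/(1 + 0.0014) − 1 = 7.4795%
Differential = 9.6262% − 7.4795% = 2.1467% → 2.15%.

2.15%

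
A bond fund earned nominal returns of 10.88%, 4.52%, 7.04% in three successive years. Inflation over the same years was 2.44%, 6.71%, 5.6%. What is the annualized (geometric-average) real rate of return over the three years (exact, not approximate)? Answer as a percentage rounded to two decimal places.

2.43%

Nominal growth factor = 1.1088 × 1.0452 × 1.0704 = 1.24050557
Price-level growth factor = 1.0244 × 1.0671 × 1.0560 = 1.15435293
Real growth factor = 1.24050557 / 1.15435293 = 1.07463285
Annualized real rate = 1.07463285^(1/3) − 1 = 2.4283% → 2.43%.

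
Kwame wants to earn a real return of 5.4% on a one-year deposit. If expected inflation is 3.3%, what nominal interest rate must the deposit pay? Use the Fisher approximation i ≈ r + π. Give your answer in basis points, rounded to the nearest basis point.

i ≈ r + π = 5.4% + 3.3% = 870 basis points.

870 basis points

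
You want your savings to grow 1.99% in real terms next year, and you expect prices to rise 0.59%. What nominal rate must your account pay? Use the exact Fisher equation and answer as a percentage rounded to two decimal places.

2.59%

(1 + i) = (1 + r)(1 + π) = 1.01990 × 1.00590 = 1.02591741
i = 1.02591741 − 1, so the required nominal rate is 2.59%.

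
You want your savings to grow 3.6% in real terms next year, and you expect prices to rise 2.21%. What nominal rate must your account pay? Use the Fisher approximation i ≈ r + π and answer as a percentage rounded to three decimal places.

5.810%

i ≈ r + π = 3.6% + 2.21% = 5.810%.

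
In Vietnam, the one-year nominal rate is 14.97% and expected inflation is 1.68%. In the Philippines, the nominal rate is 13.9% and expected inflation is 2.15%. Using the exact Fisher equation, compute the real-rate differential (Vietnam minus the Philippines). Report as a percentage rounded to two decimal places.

1.57%

Vietnam: (1 + 0.1497)/(1 + 0.0168) − 1 = 13.0704%
The Philippines: (1 + 0.1390)/(1 + 0.0215) − 1 = 11.5027%
Differential = 13.0704% − 11.5027% = 1.5677% → 1.57%.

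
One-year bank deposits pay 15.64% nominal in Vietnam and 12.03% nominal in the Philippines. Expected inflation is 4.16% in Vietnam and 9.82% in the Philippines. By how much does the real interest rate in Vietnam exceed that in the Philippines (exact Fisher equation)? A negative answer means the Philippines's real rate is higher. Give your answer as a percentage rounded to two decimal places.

Vietnam: (1 + 0.1564)/(1 + 0.0416) − 1 = 11.0215%
The Philippines: (1 + 0.1203)/(1 + 0.0982) − 1 = 2.0124%
Differential = 11.0215% − 2.0124% = 9.0091% → 9.01%.

9.01%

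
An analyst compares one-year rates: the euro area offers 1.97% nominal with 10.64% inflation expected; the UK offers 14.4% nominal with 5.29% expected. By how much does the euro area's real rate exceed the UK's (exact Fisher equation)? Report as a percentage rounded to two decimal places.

-16.49%

The euro area: (1 + 0.0197)/(1 + 0.1064) − 1 = -7.8362%
The UK: (1 + 0.1440)/(1 + 0.0529) − 1 = 8.6523%
Differential = -7.8362% − 8.6523% = -16.4885% → -16.49%.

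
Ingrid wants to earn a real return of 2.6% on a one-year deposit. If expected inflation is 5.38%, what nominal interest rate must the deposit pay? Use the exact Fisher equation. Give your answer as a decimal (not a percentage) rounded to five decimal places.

(1 + i) = (1 + r)(1 + π) = 1.02600 × 1.05380 = 1.0811988
i = 1.0811988 − 1, so the required nominal rate is 0.08120.

0.08120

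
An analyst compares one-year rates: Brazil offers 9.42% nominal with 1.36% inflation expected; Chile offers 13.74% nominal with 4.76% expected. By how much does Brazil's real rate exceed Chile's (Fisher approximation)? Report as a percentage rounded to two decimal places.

-0.92%

Brazil: 9.42% − 1.36% = 8.060%
Chile: 13.74% − 4.76% = 8.980%
Differential = -0.920% → -0.92%.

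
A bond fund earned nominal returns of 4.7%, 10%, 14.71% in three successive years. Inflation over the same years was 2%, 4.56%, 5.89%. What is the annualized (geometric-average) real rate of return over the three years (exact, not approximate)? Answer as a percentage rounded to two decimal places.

5.37%

Nominal growth factor = 1.0470 × 1.1000 × 1.1471 = 1.32111507
Price-level growth factor = 1.0200 × 1.0456 × 1.0589 = 1.12932956
Real growth factor = 1.32111507 / 1.12932956 = 1.16982245
Annualized real rate = 1.16982245^(1/3) − 1 = 5.3675% → 5.37%.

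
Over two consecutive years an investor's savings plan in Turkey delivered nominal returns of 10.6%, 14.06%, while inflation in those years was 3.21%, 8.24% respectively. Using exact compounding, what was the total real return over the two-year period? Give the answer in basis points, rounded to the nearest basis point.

Nominal growth factor = 1.1060 × 1.1406 = 1.261504
Price-level growth factor = 1.0321 × 1.0824 = 1.117145
Real growth factor = 1.261504 / 1.117145 = 1.129221
Total real return = 1.129221 − 1 → 1292 basis points.

1292 basis points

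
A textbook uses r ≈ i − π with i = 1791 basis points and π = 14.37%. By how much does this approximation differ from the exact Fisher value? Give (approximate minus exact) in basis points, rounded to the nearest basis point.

44 basis points

Approximate: r ≈ 17.910% − 14.370% = 3.5400%
Exact: (1 + 0.1791)/(1 + 0.1437) − 1 = 3.0952%
Error = 3.5400% − 3.0952% = 0.4448% → 44 basis points.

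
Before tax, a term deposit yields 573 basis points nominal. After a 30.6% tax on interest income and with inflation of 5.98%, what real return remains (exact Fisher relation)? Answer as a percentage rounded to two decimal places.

After-tax nominal return = 5.73% × (1 − 0.306) = 3.97662%.
1 + r = 1.0397662 / 1.05980 = 0.981097
After-tax real rate = 0.981097 − 1 → -1.89%.

-1.89%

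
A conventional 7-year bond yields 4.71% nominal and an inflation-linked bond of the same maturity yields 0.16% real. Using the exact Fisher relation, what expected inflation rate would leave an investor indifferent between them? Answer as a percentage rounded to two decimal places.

4.54%

(1 + π) = (1 + i)/(1 + r) = 1.04710 / 1.00160 = 1.045427
Break-even inflation = 1.045427 − 1 → 4.54%.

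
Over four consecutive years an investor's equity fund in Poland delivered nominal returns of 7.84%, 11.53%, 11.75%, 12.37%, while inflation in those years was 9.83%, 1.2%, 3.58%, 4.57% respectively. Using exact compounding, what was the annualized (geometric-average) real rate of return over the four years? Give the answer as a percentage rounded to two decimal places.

Nominal growth factor = 1.0784 × 1.1153 × 1.1175 × 1.1237 = 1.51032181
Price-level growth factor = 1.0983 × 1.0120 × 1.0358 × 1.0457 = 1.20388363
Real growth factor = 1.51032181 / 1.20388363 = 1.25454136
Annualized real rate = 1.25454136^(1/4) − 1 = 5.8330% → 5.83%.

5.83%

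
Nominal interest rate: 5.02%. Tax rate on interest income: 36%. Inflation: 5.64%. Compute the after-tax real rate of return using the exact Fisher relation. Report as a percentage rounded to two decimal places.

-2.30%

After-tax nominal return = 5.02% × (1 − 0.36) = 3.2128%.
1 + r = 1.032128 / 1.05640 = 0.977024
After-tax real rate = 0.977024 − 1 → -2.30%.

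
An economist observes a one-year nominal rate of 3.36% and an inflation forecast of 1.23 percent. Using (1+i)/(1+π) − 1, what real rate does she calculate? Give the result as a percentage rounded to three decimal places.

2.104%

1 + r = 1.03360 / 1.01230 = 1.021041
r = 1.021041 − 1 = 2.1041%, i.e. 2.104%.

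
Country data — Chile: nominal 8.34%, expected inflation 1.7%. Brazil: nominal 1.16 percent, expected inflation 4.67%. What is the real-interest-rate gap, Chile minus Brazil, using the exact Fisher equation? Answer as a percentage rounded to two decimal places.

Chile: (1 + 0.0834)/(1 + 0.0170) − 1 = 6.5290%
Brazil: (1 + 0.0116)/(1 + 0.0467) − 1 = -3.3534%
Differential = 6.5290% − (-3.3534%) = 9.8824% → 9.88%.

9.88%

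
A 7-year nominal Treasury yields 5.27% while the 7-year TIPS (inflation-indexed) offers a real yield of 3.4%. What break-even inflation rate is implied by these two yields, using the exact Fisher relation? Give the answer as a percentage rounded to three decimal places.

(1 + π) = (1 + i)/(1 + r) = 1.05270 / 1.03400 = 1.0180851
Break-even inflation = 1.0180851 − 1 → 1.809%.

1.809%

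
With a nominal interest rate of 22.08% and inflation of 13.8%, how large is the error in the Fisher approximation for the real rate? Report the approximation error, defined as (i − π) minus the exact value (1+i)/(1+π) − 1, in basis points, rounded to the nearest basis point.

Approximate: r ≈ 22.080% − 13.800% = 8.2800%
Exact: (1 + 0.2208)/(1 + 0.1380) − 1 = 7.2759%
Error = 8.2800% − 7.2759% = 1.0041% → 100 basis points.

100 basis points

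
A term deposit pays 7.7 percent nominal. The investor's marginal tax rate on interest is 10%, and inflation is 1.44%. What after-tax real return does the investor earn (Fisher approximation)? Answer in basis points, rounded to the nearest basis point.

After-tax nominal return = 7.7% × (1 − 0.1) = 6.9300%.
r ≈ 6.9300% − 1.44% → 549 basis points.

549 basis points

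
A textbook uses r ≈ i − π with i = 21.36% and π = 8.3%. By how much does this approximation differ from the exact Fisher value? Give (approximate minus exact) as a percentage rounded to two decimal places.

1.00%

Approximate: r ≈ 21.360% − 8.300% = 13.0600%
Exact: (1 + 0.2136)/(1 + 0.0830) − 1 = 12.0591%
Error = 13.0600% − 12.0591% = 1.0009% → 1.00%.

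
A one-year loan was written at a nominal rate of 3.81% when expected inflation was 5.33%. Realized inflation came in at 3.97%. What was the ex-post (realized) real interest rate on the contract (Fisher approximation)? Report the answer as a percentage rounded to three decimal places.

Ex-post: 3.81% − 3.97% = -0.160%
So the realized real rate is -0.160%.

-0.160%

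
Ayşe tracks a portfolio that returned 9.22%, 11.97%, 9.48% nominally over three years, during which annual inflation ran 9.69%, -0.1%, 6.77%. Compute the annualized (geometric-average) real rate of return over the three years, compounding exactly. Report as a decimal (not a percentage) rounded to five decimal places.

Compound the nominal returns: 1.0922 × 1.1197 × 1.0948 = 1.33887071.
Compound inflation: 1.0969 × 0.9990 × 1.0677 = 1.16998897.
Deflate: 1.33887071 / 1.16998897 = 1.14434472.
Annualized real rate = 1.14434472^(1/3) − 1 = 4.5969% → 0.04597.

0.04597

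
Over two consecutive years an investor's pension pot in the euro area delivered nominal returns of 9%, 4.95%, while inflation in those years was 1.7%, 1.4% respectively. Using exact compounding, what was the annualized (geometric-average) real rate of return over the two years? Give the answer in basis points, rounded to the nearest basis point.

Compound the nominal returns: 1.0900 × 1.0495 = 1.14395500.
Compound inflation: 1.0170 × 1.0140 = 1.03123800.
Deflate: 1.14395500 / 1.03123800 = 1.10930261.
Annualized real rate = 1.10930261^(1/2) − 1 = 5.3234% → 532 basis points.

532 basis points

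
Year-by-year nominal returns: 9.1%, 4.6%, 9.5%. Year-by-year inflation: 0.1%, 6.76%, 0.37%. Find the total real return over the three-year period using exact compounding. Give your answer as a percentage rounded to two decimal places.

Compound the nominal returns: 1.0910 × 1.0460 × 1.0950 = 1.249599.
Compound inflation: 1.0010 × 1.0676 × 1.0037 = 1.072622.
Deflate: 1.249599 / 1.072622 = 1.164995.
Total real return = 1.164995 − 1 → 16.50%.

16.50%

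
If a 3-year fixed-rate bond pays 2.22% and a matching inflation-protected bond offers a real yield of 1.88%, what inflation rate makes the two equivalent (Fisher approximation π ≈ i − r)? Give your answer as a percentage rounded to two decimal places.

0.34%

π ≈ i − r = 2.22% − 1.88% → 0.34%.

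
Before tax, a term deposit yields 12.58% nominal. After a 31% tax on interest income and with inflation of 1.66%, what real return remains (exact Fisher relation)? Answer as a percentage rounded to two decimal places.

After-tax nominal return = 12.58% × (1 − 0.31) = 8.6802%.
1 + r = 1.086802 / 1.01660 = 1.069056
After-tax real rate = 1.069056 − 1 → 6.91%.

6.91%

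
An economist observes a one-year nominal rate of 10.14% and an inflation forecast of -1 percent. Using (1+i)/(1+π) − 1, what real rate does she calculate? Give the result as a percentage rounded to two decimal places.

By the Fisher identity, 1 + r = (1 + i)/(1 + π).
1 + r = 1.10140 / 0.99000 = 1.112525
r = 1.112525 − 1 = 11.2525%, i.e. 11.25%.

11.25%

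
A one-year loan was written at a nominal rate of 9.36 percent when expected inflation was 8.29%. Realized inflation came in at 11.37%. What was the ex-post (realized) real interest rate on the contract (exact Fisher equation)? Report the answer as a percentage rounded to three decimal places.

Ex-post: (1 + 0.0936)/(1 + 0.1137) − 1 = -1.8048%
So the realized real rate is -1.805%.

-1.805%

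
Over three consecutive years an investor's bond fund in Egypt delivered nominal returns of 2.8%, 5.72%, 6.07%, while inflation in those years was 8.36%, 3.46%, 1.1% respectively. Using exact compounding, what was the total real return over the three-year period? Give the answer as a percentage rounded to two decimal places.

1.71%

Compound the nominal returns: 1.0280 × 1.0572 × 1.0607 = 1.152770.
Compound inflation: 1.0836 × 1.0346 × 1.0110 = 1.133425.
Deflate: 1.152770 / 1.133425 = 1.017069.
Total real return = 1.017069 − 1 → 1.71%.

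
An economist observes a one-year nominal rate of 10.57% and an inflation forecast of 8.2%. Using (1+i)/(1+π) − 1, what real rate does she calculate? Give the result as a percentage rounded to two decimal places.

2.19%

By the Fisher identity, 1 + r = (1 + i)/(1 + π).
1 + r = 1.10570 / 1.08200 = 1.021904
r = 1.021904 − 1 = 2.1904%, i.e. 2.19%.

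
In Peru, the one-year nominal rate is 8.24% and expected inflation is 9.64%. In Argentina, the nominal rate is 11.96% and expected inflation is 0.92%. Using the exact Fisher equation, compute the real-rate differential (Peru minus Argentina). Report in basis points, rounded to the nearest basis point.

Peru: (1 + 0.0824)/(1 + 0.0964) − 1 = -1.2769%
Argentina: (1 + 0.1196)/(1 + 0.0092) − 1 = 10.9394%
Differential = -1.2769% − 10.9394% = -12.2163% → -1222 basis points.

-1222 basis points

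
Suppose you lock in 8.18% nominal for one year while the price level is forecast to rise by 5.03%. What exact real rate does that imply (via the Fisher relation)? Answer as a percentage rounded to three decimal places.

By the Fisher relation, 1 + r = (1 + i)/(1 + π).
1 + r = 1.08180 / 1.05030 = 1.029991
r = 1.029991 − 1 = 2.9991%, i.e. 2.999%.

2.999%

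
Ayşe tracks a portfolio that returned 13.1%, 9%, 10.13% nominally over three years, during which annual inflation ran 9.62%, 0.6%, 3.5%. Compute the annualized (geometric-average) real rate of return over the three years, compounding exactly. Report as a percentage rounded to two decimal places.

Compound the nominal returns: 1.1310 × 1.0900 × 1.1013 = 1.35767163.
Compound inflation: 1.0962 × 1.0060 × 1.0350 = 1.14137440.
Deflate: 1.35767163 / 1.14137440 = 1.18950594.
Annualized real rate = 1.18950594^(1/3) − 1 = 5.9552% → 5.96%.

5.96%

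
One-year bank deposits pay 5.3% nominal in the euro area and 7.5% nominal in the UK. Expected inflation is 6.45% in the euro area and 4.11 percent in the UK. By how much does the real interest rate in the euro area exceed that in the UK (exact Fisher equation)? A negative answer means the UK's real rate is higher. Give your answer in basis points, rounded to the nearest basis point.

-434 basis points

The euro area: (1 + 0.0530)/(1 + 0.0645) − 1 = -1.0803%
The UK: (1 + 0.0750)/(1 + 0.0411) − 1 = 3.2562%
Differential = -1.0803% − 3.2562% = -4.3365% → -434 basis points.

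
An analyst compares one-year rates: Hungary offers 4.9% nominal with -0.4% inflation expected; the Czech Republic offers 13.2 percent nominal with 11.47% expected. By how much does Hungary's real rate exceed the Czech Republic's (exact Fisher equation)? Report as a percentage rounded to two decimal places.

3.77%

Hungary: (1 + 0.0490)/(1 − 0.0040) − 1 = 5.3213%
The Czech Republic: (1 + 0.1320)/(1 + 0.1147) − 1 = 1.5520%
Differential = 5.3213% − 1.5520% = 3.7693% → 3.77%.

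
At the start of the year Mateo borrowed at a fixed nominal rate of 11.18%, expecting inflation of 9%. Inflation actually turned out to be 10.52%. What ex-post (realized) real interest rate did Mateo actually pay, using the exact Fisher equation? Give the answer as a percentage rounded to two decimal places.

0.60%

Ex-post: (1 + 0.1118)/(1 + 0.1052) − 1 = 0.5972%
So the realized real rate is 0.60%.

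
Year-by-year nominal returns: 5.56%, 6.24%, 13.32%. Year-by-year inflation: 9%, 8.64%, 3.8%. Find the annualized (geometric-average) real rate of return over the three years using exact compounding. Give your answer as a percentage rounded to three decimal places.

1.118%

Compound the nominal returns: 1.0556 × 1.0624 × 1.1332 = 1.27084917.
Compound inflation: 1.0900 × 1.0864 × 1.0380 = 1.22917469.
Deflate: 1.27084917 / 1.22917469 = 1.03390444.
Annualized real rate = 1.03390444^(1/3) − 1 = 1.1176% → 1.118%.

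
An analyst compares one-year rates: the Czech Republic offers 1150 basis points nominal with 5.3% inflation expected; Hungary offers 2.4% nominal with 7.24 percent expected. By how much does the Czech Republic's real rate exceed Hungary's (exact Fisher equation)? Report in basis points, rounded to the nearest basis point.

The Czech Republic: (1 + 0.1150)/(1 + 0.0530) − 1 = 5.8879%
Hungary: (1 + 0.0240)/(1 + 0.0724) − 1 = -4.5132%
Differential = 5.8879% − (-4.5132%) = 10.4012% → 1040 basis points.

1040 basis points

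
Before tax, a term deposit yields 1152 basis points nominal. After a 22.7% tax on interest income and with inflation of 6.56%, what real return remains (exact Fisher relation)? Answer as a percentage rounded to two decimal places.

After-tax nominal return = 11.52% × (1 − 0.227) = 8.90496%.
1 + r = 1.0890496 / 1.06560 = 1.022006
After-tax real rate = 1.022006 − 1 → 2.20%.

2.20%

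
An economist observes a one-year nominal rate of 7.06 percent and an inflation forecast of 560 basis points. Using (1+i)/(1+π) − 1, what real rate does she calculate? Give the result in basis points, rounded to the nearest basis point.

By the Fisher equation, 1 + r = (1 + i)/(1 + π).
1 + r = 1.07060 / 1.05600 = 1.013826
r = 1.013826 − 1 = 1.3826%, i.e. 138 basis points.

138 basis points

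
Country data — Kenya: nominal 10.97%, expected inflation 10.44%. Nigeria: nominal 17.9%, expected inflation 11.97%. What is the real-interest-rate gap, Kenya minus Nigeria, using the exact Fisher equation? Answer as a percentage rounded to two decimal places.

Kenya: (1 + 0.1097)/(1 + 0.1044) − 1 = 0.4799%
Nigeria: (1 + 0.1790)/(1 + 0.1197) − 1 = 5.2961%
Differential = 0.4799% − 5.2961% = -4.8162% → -4.82%.

-4.82%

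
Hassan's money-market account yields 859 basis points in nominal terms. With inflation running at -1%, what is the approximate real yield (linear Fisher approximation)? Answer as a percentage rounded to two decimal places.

9.59%

r ≈ i − π = 8.59% − (-1%) = 9.59%.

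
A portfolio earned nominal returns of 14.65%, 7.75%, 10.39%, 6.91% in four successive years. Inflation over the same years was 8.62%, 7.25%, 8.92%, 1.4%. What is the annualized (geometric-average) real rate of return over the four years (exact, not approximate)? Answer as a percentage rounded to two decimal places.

Nominal growth factor = 1.1465 × 1.0775 × 1.1039 × 1.0691 = 1.45793916
Price-level growth factor = 1.0862 × 1.0725 × 1.0892 × 1.0140 = 1.28662708
Real growth factor = 1.45793916 / 1.28662708 = 1.13314820
Annualized real rate = 1.13314820^(1/4) − 1 = 3.1743% → 3.17%.

3.17%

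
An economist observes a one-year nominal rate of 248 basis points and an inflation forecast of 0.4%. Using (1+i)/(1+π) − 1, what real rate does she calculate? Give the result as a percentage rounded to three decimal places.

2.072%

1 + r = 1.02480 / 1.00400 = 1.020717
r = 1.020717 − 1 = 2.0717%, i.e. 2.072%.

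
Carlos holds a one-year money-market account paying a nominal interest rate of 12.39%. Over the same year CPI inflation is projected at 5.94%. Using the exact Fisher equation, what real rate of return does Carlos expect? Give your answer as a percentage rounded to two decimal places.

6.09%

By the Fisher equation, 1 + r = (1 + i)/(1 + π).
1 + r = 1.12390 / 1.05940 = 1.060884
r = 1.060884 − 1 = 6.0884%, i.e. 6.09%.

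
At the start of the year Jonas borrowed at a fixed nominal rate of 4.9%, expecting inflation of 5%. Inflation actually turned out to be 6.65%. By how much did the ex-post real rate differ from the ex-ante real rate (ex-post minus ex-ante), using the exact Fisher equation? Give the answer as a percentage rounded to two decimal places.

-1.55%

Ex-ante: (1 + 0.0490)/(1 + 0.0500) − 1 = -0.0952%
Ex-post: (1 + 0.0490)/(1 + 0.0665) − 1 = -1.6409%
Difference (ex-post − ex-ante) = -1.5456% → -1.55%.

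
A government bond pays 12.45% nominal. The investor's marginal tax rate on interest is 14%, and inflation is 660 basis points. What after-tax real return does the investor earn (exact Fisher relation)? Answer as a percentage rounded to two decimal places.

After-tax nominal return = 12.45% × (1 − 0.14) = 10.7070%.
1 + r = 1.10707 / 1.06600 = 1.038527
After-tax real rate = 1.038527 − 1 → 3.85%.

3.85%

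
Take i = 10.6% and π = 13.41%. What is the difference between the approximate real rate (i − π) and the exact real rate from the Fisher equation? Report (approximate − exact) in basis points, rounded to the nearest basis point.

-33 basis points

Approximate: r ≈ 10.600% − 13.410% = -2.8100%
Exact: (1 + 0.1060)/(1 + 0.1341) − 1 = -2.4777%
Error = -2.8100% − (-2.4777%) = -0.3323% → -33 basis points.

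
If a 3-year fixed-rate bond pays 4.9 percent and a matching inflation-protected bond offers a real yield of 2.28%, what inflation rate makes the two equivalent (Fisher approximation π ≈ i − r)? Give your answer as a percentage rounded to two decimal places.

2.62%

π ≈ i − r = 4.9% − 2.28% → 2.62%.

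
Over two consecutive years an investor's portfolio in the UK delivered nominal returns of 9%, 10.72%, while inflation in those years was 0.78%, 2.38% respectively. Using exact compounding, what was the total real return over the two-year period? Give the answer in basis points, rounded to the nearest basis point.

1697 basis points

Nominal growth factor = 1.0900 × 1.1072 = 1.206848
Price-level growth factor = 1.0078 × 1.0238 = 1.031786
Real growth factor = 1.206848 / 1.031786 = 1.169669
Total real return = 1.169669 − 1 → 1697 basis points.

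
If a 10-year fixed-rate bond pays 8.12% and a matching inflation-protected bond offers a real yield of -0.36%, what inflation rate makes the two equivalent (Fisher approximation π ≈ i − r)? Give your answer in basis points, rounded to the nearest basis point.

π ≈ i − r = 8.12% − (-0.36%) → 848 basis points.

848 basis points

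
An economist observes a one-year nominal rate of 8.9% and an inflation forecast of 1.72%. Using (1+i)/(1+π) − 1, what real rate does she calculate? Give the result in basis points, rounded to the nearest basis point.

706 basis points

By the Fisher identity, 1 + r = (1 + i)/(1 + π).
1 + r = 1.08900 / 1.01720 = 1.070586
r = 1.070586 − 1 = 7.0586%, i.e. 706 basis points.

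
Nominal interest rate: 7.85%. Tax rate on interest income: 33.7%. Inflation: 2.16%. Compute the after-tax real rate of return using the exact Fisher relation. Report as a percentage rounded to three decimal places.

After-tax nominal return = 7.85% × (1 − 0.337) = 5.20455%.
1 + r = 1.0520455 / 1.02160 = 1.029802
After-tax real rate = 1.029802 − 1 → 2.980%.

2.980%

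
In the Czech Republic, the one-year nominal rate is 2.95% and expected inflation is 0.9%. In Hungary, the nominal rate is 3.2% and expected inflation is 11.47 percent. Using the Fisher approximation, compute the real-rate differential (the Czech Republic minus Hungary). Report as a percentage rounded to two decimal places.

10.32%

The Czech Republic: 2.95% − 0.9% = 2.050%
Hungary: 3.2% − 11.47% = -8.270%
Differential = 10.320% → 10.32%.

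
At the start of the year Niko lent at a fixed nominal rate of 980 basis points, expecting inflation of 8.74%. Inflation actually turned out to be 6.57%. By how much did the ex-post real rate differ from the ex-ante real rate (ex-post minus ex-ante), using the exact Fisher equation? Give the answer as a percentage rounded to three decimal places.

Ex-ante: (1 + 0.0980)/(1 + 0.0874) − 1 = 0.9748%
Ex-post: (1 + 0.0980)/(1 + 0.0657) − 1 = 3.0309%
Difference (ex-post − ex-ante) = 2.0561% → 2.056%.

2.056%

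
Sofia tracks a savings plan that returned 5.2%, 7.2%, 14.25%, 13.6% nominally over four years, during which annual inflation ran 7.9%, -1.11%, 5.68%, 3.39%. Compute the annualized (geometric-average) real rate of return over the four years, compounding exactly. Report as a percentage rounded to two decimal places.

5.85%

Compound the nominal returns: 1.0520 × 1.0720 × 1.1425 × 1.1360 = 1.46367638.
Compound inflation: 1.0790 × 0.9889 × 1.0568 × 1.0339 = 1.16585667.
Deflate: 1.46367638 / 1.16585667 = 1.25545140.
Annualized real rate = 1.25545140^(1/4) − 1 = 5.8522% → 5.85%.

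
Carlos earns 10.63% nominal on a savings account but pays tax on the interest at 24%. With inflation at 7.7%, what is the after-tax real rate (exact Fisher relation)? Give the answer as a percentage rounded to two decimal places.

0.35%

After-tax nominal return = 10.63% × (1 − 0.24) = 8.0788%.
1 + r = 1.080788 / 1.07700 = 1.003517
After-tax real rate = 1.003517 − 1 → 0.35%.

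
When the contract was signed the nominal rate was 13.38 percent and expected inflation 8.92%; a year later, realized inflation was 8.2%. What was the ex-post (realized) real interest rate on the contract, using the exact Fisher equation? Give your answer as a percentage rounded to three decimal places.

Ex-post: (1 + 0.1338)/(1 + 0.0820) − 1 = 4.7874%
So the realized real rate is 4.787%.

4.787%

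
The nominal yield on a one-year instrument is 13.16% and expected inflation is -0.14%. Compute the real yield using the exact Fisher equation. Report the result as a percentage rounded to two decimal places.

By the Fisher equation, 1 + r = (1 + i)/(1 + π).
1 + r = 1.13160 / 0.99860 = 1.133186
r = 1.133186 − 1 = 13.3186%, i.e. 13.32%.

13.32%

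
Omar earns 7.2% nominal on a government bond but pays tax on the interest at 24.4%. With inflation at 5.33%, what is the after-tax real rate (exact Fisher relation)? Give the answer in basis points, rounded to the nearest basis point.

After-tax nominal return = 7.2% × (1 − 0.244) = 5.4432%.
1 + r = 1.054432 / 1.05330 = 1.001075
After-tax real rate = 1.001075 − 1 → 11 basis points.

11 basis points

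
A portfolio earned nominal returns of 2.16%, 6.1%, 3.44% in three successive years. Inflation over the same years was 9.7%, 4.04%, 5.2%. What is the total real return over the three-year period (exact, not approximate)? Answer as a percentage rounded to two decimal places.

-6.62%

Nominal growth factor = 1.0216 × 1.0610 × 1.0344 = 1.121204
Price-level growth factor = 1.0970 × 1.0404 × 1.0520 = 1.200667
Real growth factor = 1.121204 / 1.200667 = 0.933818
Total real return = 0.933818 − 1 → -6.62%.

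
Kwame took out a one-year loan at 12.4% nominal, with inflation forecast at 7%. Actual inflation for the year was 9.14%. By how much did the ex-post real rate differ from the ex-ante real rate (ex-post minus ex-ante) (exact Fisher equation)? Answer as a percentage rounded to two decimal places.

Ex-ante: (1 + 0.1240)/(1 + 0.0700) − 1 = 5.0467%
Ex-post: (1 + 0.1240)/(1 + 0.0914) − 1 = 2.9870%
Difference (ex-post − ex-ante) = -2.0597% → -2.06%.

-2.06%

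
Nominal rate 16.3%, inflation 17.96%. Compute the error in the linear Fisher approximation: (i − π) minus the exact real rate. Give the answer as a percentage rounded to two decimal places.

-0.25%

Approximate: r ≈ 16.300% − 17.960% = -1.6600%
Exact: (1 + 0.1630)/(1 + 0.1796) − 1 = -1.4073%
Error = -1.6600% − (-1.4073%) = -0.2527% → -0.25%.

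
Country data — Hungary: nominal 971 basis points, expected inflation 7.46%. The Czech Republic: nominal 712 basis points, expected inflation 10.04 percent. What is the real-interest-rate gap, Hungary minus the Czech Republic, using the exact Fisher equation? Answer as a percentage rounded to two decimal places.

Hungary: (1 + 0.0971)/(1 + 0.0746) − 1 = 2.0938%
The Czech Republic: (1 + 0.0712)/(1 + 0.1004) − 1 = -2.6536%
Differential = 2.0938% − (-2.6536%) = 4.7474% → 4.75%.

4.75%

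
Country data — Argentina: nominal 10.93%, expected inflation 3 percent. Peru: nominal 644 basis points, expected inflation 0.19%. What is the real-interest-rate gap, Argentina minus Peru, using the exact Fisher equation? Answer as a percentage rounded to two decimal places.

Argentina: (1 + 0.1093)/(1 + 0.0300) − 1 = 7.6990%
Peru: (1 + 0.0644)/(1 + 0.0019) − 1 = 6.2381%
Differential = 7.6990% − 6.2381% = 1.4609% → 1.46%.

1.46%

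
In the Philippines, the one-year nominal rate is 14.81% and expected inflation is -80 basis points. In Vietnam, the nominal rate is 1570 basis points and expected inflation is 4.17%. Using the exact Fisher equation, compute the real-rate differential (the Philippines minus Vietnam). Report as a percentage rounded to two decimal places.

4.67%

The Philippines: (1 + 0.1481)/(1 − 0.0080) − 1 = 15.7359%
Vietnam: (1 + 0.1570)/(1 + 0.0417) − 1 = 11.0684%
Differential = 15.7359% − 11.0684% = 4.6674% → 4.67%.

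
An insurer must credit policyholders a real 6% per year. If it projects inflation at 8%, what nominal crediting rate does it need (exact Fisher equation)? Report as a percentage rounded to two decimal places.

(1 + i) = (1 + r)(1 + π) = 1.06000 × 1.08000 = 1.14480
i = 1.14480 − 1, so the required nominal rate is 14.48%.

14.48%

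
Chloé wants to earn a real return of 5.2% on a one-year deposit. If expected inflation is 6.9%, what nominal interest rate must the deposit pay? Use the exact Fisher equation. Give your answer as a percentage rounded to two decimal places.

(1 + i) = (1 + r)(1 + π) = 1.05200 × 1.06900 = 1.124588
i = 1.124588 − 1, so the required nominal rate is 12.46%.

12.46%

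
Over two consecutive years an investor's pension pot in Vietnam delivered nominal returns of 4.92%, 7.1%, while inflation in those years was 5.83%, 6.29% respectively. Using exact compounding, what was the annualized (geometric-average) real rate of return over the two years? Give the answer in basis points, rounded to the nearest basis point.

-5 basis points

Compound the nominal returns: 1.0492 × 1.0710 = 1.12369320.
Compound inflation: 1.0583 × 1.0629 = 1.12486707.
Deflate: 1.12369320 / 1.12486707 = 0.99895644.
Annualized real rate = 0.99895644^(1/2) − 1 = -0.0522% → -5 basis points.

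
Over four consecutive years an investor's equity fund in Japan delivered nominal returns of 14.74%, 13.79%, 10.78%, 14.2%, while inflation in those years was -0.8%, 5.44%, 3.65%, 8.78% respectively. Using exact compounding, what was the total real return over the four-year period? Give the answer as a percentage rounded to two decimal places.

Nominal growth factor = 1.1474 × 1.1379 × 1.1078 × 1.1420 = 1.651758
Price-level growth factor = 0.9920 × 1.0544 × 1.0365 × 1.0878 = 1.179330
Real growth factor = 1.651758 / 1.179330 = 1.400590
Total real return = 1.400590 − 1 → 40.06%.

40.06%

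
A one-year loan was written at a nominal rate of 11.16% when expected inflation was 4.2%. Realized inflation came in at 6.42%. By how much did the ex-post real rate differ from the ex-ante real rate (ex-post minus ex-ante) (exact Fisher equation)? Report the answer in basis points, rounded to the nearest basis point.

Ex-ante: (1 + 0.1116)/(1 + 0.0420) − 1 = 6.6795%
Ex-post: (1 + 0.1116)/(1 + 0.0642) − 1 = 4.4540%
Difference (ex-post − ex-ante) = -2.2254% → -223 basis points.

-223 basis points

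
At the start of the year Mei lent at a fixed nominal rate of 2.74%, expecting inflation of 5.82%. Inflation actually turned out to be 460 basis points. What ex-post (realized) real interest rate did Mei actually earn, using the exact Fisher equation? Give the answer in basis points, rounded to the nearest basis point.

-178 basis points

Ex-post: (1 + 0.0274)/(1 + 0.0460) − 1 = -1.7782%
So the realized real rate is -178 basis points.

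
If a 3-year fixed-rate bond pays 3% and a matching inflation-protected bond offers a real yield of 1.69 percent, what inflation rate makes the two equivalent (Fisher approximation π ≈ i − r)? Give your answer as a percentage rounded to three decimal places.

π ≈ i − r = 3% − 1.69% → 1.310%.

1.310%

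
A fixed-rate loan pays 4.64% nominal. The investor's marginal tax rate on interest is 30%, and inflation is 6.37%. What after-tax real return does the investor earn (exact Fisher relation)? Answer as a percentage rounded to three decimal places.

After-tax nominal return = 4.64% × (1 − 0.3) = 3.2480%.
1 + r = 1.03248 / 1.06370 = 0.970650
After-tax real rate = 0.970650 − 1 → -2.935%.

-2.935%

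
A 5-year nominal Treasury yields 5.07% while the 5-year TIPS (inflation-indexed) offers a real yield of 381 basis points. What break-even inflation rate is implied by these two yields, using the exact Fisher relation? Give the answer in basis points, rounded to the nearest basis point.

121 basis points

(1 + π) = (1 + i)/(1 + r) = 1.05070 / 1.03810 = 1.012138
Break-even inflation = 1.012138 − 1 → 121 basis points.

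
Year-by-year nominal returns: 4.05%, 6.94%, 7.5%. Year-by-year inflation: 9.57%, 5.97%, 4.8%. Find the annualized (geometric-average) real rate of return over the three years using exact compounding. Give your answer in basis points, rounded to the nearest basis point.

-57 basis points

Nominal growth factor = 1.0405 × 1.0694 × 1.0750 = 1.19616400
Price-level growth factor = 1.0957 × 1.0597 × 1.0480 = 1.21684673
Real growth factor = 1.19616400 / 1.21684673 = 0.98300302
Annualized real rate = 0.98300302^(1/3) − 1 = -0.5698% → -57 basis points.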